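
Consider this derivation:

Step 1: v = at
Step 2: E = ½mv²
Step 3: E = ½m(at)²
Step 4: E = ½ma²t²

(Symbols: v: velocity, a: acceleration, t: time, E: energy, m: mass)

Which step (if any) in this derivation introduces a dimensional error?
No step introduces an error — all steps are dimensionally consistent.

Step 1: v = at → LHS [L T^-1], RHS [L T^-1] ✓
Step 2: E = ½mv² → LHS [L^2 M T^-2], RHS [L^2 M T^-2] ✓
Step 3: E = ½m(at)² → LHS [L^2 M T^-2], RHS [L^2 M T^-2] ✓
Step 4: E = ½ma²t² → LHS [L^2 M T^-2], RHS [L^2 M T^-2] ✓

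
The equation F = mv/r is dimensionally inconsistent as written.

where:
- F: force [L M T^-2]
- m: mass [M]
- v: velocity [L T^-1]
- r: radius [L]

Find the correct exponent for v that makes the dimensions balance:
The exponent of v should be 2: F = mv^2/r

The LHS F has dimensions [L M T^-2]; v has dimensions [L T^-1].
As written, the RHS mv/r (exponent 1 on v) has dimensions [M T^-1], which does not match.
With exponent 2, the RHS mv^2/r has dimensions [L M T^-2], matching the LHS.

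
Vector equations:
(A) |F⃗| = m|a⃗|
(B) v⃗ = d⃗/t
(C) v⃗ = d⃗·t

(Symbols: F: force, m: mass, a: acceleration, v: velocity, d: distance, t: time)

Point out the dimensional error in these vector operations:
(C) v⃗ = d⃗·t

(A) |F⃗| = m|a⃗|: LHS [L M T^-2], RHS [L M T^-2] ✓ — magnitudes of vectors are scalars
(B) v⃗ = d⃗/t: LHS [L T^-1], RHS [L T^-1] ✓ — displacement (vector) divided by time (scalar)
(C) v⃗ = d⃗·t: LHS [L T^-1], RHS [L T] ✗ — velocity is displacement per time; should be d⃗/t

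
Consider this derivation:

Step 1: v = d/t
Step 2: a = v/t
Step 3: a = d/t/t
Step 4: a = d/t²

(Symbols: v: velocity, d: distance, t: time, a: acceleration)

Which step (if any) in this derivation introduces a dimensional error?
No step introduces an error — all steps are dimensionally consistent.

Step 1: v = d/t → LHS [L T^-1], RHS [L T^-1] ✓
Step 2: a = v/t → LHS [L T^-2], RHS [L T^-2] ✓
Step 3: a = d/t/t → LHS [L T^-2], RHS [L T^-2] ✓
Step 4: a = d/t² → LHS [L T^-2], RHS [L T^-2] ✓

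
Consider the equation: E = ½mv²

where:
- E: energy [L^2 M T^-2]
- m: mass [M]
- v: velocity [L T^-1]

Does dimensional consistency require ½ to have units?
No

E has dimensions [L^2 M T^-2] and mv² already has dimensions [L^2 M T^-2], so the equation balances without ½ contributing any dimensions. ½ is a pure (dimensionless) number; changing or removing it would not affect dimensional consistency.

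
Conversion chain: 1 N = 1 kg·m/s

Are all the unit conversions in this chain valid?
The chain is incorrect (it contains an error).

Incorrect: Newton is kg·m/s², not kg·m/s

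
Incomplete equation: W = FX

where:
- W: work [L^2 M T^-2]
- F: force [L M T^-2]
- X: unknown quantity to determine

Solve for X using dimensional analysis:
X = d (distance), dimensions [L]

W has dimensions [L^2 M T^-2]; the rest of the RHS (F) has dimensions [L M T^-2].
So X must have dimensions [L] — X = d (distance).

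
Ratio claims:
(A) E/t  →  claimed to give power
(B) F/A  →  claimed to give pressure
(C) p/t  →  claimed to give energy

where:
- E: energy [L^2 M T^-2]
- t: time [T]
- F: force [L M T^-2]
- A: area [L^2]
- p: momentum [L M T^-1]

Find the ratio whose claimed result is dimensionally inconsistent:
(C) p/t does not give energy

(A) E/t: [L^2 M T^-3] = power [L^2 M T^-3] ✓
(B) F/A: [L^-1 M T^-2] = pressure [L^-1 M T^-2] ✓
(C) p/t: [L M T^-2] ≠ energy [L^2 M T^-2] ✗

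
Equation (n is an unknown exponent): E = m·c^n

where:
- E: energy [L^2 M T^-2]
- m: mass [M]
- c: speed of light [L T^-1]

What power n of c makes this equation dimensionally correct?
n = 2

E has dimensions [L^2 M T^-2]; c has dimensions [L T^-1].
The rest of the RHS has dimensions [M], so c^n must supply [L^2 T^-2].
With n = 2: m·c^2 has dimensions [L^2 M T^-2], matching the LHS ✓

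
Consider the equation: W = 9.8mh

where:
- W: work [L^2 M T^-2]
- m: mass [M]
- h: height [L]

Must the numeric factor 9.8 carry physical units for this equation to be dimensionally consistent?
Yes

W has dimensions [L^2 M T^-2], while mh alone has dimensions [L M]. For the equation to balance, the factor 9.8 must carry dimensions [L T^-2] — it is a dimensional constant (a numerical value of a physical quantity with its units suppressed), not a pure number.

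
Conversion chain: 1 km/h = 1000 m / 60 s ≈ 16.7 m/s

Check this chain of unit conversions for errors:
The chain is incorrect (it contains an error).

Incorrect: 1 h = 3600 s, not 60 s (1 km/h ≈ 0.278 m/s)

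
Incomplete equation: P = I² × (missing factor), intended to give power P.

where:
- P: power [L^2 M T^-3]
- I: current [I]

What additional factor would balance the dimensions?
R (resistance), dimensions [I^-2 L^2 M T^-3]

P has dimensions [L^2 M T^-3] and I² has dimensions [I^2].
The missing factor must have dimensions [L^2 M T^-3] / [I^2] = [I^-2 L^2 M T^-3], i.e. resistance (R).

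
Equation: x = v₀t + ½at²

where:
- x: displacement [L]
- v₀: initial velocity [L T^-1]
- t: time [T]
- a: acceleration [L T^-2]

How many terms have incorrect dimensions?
0

LHS x: [L]
- v₀t: [L] ✓
- ½at²: [L] ✓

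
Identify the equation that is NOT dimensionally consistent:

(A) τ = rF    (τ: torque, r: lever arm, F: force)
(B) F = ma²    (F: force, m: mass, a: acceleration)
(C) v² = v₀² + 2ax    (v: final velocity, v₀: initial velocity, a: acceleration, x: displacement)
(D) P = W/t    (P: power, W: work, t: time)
(B) F = ma²

The equation (B) F = ma² is dimensionally incorrect.

LHS (F): [L M T^-2]
RHS (ma²): [L^2 M T^-4] ✗

The dimensions do not match. The other three equations balance.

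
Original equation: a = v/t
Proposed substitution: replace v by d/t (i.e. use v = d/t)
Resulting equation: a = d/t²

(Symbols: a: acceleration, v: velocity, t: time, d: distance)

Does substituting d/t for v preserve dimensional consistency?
Yes

[v] = [L T^-1] and [d/t] = [L T^-1]. These match, so the substitution replaces a quantity by one of the same dimensions and the result a = d/t² has LHS [L T^-2] vs RHS [L T^-2] — still consistent.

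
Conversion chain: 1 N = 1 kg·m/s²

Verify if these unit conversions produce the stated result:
The chain is correct (no errors).

Correct: Newton is defined as kg·m/s²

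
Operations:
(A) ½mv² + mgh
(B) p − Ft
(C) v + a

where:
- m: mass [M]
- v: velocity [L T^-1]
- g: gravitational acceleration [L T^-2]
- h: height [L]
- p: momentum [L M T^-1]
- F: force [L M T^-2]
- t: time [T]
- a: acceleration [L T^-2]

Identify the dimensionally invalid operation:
(C) v + a

(A) ½mv² + mgh: ½mv² [L^2 M T^-2] and mgh [L^2 M T^-2] — same dimensions ✓
(B) p − Ft: p [L M T^-1] and Ft [L M T^-1] — same dimensions ✓
(C) v + a: v [L T^-1] and a [L T^-2] — different dimensions cannot be added/subtracted ✗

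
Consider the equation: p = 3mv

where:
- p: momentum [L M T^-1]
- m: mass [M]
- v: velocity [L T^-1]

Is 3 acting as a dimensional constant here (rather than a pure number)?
No

p has dimensions [L M T^-1] and mv already has dimensions [L M T^-1], so the equation balances without 3 contributing any dimensions. 3 is a pure (dimensionless) number; changing or removing it would not affect dimensional consistency.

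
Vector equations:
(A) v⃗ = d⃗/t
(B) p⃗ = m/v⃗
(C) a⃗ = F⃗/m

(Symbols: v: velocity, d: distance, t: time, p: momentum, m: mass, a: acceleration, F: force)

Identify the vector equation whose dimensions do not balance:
(B) p⃗ = m/v⃗

(A) v⃗ = d⃗/t: LHS [L T^-1], RHS [L T^-1] ✓ — displacement (vector) divided by time (scalar)
(B) p⃗ = m/v⃗: LHS [L M T^-1], RHS [L^-1 M T] ✗ — momentum is mass times velocity; should be mv⃗ (and division by a vector is undefined)
(C) a⃗ = F⃗/m: LHS [L T^-2], RHS [L T^-2] ✓ — force (vector) divided by mass (scalar)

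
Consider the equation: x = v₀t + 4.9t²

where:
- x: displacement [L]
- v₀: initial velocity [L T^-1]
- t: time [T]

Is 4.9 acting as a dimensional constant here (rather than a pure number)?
Yes

x has dimensions [L], while t² alone has dimensions [T^2]. For the equation to balance, the factor 4.9 must carry dimensions [L T^-2] — it is a dimensional constant (a numerical value of a physical quantity with its units suppressed), not a pure number.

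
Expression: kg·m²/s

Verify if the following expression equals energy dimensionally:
No

The expression kg·m²/s has dimensions [L^2 M T^-1], but energy has dimensions [L^2 M T^-2].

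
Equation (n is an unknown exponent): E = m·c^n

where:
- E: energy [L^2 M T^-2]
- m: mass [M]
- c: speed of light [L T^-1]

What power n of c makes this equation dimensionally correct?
n = 2

E has dimensions [L^2 M T^-2]; c has dimensions [L T^-1].
The rest of the RHS has dimensions [M], so c^n must supply [L^2 T^-2].
With n = 2: m·c^2 has dimensions [L^2 M T^-2], matching the LHS ✓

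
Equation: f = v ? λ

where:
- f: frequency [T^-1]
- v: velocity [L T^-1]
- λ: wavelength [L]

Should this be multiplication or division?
division (÷): f = v ÷ λ

f [T^-1]; v [L T^-1]; λ [L].
v × λ → [L^2 T^-1] ✗
v ÷ λ → [T^-1] ✓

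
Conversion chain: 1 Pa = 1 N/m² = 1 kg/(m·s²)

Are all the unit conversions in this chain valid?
The chain is correct (no errors).

Correct: Pascal is Newton per square meter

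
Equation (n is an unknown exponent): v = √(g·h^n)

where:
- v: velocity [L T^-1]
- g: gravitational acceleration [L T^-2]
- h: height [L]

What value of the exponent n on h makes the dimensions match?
n = 1

v has dimensions [L T^-1]; h has dimensions [L].
With n = 1: √(g·h^1) has dimensions [L T^-1], matching the LHS ✓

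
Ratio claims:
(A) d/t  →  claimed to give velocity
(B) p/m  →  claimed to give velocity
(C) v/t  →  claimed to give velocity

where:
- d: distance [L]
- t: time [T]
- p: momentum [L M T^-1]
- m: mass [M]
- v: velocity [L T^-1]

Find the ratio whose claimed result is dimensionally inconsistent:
(C) v/t does not give velocity

(A) d/t: [L T^-1] = velocity [L T^-1] ✓
(B) p/m: [L T^-1] = velocity [L T^-1] ✓
(C) v/t: [L T^-2] ≠ velocity [L T^-1] ✗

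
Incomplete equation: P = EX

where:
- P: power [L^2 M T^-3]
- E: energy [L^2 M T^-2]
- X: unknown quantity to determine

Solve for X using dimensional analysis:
X = f (inverse time / frequency (1/t)), dimensions [T^-1]

P has dimensions [L^2 M T^-3]; the rest of the RHS (E) has dimensions [L^2 M T^-2].
So X must have dimensions [T^-1] — X = f (inverse time / frequency (1/t)).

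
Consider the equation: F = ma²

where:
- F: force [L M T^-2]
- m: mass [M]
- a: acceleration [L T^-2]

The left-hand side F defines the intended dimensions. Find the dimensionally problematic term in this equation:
The right-hand side term ma²

F has dimensions [L M T^-2], but ma² has dimensions [L^2 M T^-4], so the term ma² is dimensionally wrong for F.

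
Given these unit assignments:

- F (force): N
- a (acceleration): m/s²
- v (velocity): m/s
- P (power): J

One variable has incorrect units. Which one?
P

The variable P (power) should have units W, not J.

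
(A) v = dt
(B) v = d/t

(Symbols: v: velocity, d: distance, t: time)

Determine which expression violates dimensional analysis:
(A)

(A) v = dt: LHS [L T^-1], RHS [L T] ✗
(B) v = d/t: LHS [L T^-1], RHS [L T^-1] ✓

Expression (A) v = dt is dimensionally incorrect.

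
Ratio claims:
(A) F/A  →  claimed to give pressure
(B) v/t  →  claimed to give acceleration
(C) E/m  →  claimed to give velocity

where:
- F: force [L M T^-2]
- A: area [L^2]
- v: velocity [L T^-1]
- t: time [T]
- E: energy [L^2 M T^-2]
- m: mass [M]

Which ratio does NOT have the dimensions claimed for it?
(C) E/m does not give velocity

(A) F/A: [L^-1 M T^-2] = pressure [L^-1 M T^-2] ✓
(B) v/t: [L T^-2] = acceleration [L T^-2] ✓
(C) E/m: [L^2 T^-2] ≠ velocity [L T^-1] ✗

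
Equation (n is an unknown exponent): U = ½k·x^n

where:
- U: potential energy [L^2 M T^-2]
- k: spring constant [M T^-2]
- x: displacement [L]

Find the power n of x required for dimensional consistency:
n = 2

U has dimensions [L^2 M T^-2]; x has dimensions [L].
The rest of the RHS has dimensions [M T^-2], so x^n must supply [L^2].
With n = 2: ½k·x^2 has dimensions [L^2 M T^-2], matching the LHS ✓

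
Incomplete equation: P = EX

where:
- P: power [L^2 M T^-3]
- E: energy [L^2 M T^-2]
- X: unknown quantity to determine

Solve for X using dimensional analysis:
X = f (inverse time / frequency (1/t)), dimensions [T^-1]

P has dimensions [L^2 M T^-3]; the rest of the RHS (E) has dimensions [L^2 M T^-2].
So X must have dimensions [T^-1] — X = f (inverse time / frequency (1/t)).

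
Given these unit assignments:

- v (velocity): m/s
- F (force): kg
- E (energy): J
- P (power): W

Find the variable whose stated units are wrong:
F

The variable F (force) should have units N, not kg.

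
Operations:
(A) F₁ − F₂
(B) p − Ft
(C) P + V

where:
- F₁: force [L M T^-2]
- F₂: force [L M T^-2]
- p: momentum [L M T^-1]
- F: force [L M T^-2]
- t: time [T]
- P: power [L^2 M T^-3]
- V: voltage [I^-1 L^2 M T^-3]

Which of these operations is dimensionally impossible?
(C) P + V

(A) F₁ − F₂: F₁ [L M T^-2] and F₂ [L M T^-2] — same dimensions ✓
(B) p − Ft: p [L M T^-1] and Ft [L M T^-1] — same dimensions ✓
(C) P + V: P [L^2 M T^-3] and V [I^-1 L^2 M T^-3] — different dimensions cannot be added/subtracted ✗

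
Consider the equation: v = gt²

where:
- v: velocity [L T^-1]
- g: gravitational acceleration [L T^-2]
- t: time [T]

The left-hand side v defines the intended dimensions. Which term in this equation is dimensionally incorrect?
The right-hand side term gt²

v has dimensions [L T^-1], but gt² has dimensions [L], so the term gt² is dimensionally wrong for v.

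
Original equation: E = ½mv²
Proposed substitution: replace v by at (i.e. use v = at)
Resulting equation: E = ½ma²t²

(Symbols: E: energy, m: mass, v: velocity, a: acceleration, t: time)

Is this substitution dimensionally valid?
Yes

[v] = [L T^-1] and [at] = [L T^-1]. These match, so the substitution replaces a quantity by one of the same dimensions and the result E = ½ma²t² has LHS [L^2 M T^-2] vs RHS [L^2 M T^-2] — still consistent.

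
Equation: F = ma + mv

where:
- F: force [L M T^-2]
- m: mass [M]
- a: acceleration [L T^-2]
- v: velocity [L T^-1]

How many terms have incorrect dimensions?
1

LHS F: [L M T^-2]
- ma: [L M T^-2] ✓
- mv: [L M T^-1] ✗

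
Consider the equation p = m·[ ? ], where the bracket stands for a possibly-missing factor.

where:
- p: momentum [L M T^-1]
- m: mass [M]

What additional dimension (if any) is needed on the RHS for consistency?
[L T^-1] — velocity (e.g. v)

p has dimensions [L M T^-1]; m has dimensions [M].
The bracketed factor must supply [L M T^-1] / [M] = [L T^-1].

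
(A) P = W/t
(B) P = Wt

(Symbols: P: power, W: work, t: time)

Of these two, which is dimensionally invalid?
(B)

(A) P = W/t: LHS [L^2 M T^-3], RHS [L^2 M T^-3] ✓
(B) P = Wt: LHS [L^2 M T^-3], RHS [L^2 M T^-1] ✗

Expression (B) P = Wt is dimensionally incorrect.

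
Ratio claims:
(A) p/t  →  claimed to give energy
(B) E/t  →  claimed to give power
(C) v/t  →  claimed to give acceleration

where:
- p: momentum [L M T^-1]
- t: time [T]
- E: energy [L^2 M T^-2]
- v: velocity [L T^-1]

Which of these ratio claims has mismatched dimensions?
(A) p/t does not give energy

(A) p/t: [L M T^-2] ≠ energy [L^2 M T^-2] ✗
(B) E/t: [L^2 M T^-3] = power [L^2 M T^-3] ✓
(C) v/t: [L T^-2] = acceleration [L T^-2] ✓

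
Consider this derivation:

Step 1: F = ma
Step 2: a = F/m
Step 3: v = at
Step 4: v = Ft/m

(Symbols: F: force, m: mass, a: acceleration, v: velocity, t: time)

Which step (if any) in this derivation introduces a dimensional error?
No step introduces an error — all steps are dimensionally consistent.

Step 1: F = ma → LHS [L M T^-2], RHS [L M T^-2] ✓
Step 2: a = F/m → LHS [L T^-2], RHS [L T^-2] ✓
Step 3: v = at → LHS [L T^-1], RHS [L T^-1] ✓
Step 4: v = Ft/m → LHS [L T^-1], RHS [L T^-1] ✓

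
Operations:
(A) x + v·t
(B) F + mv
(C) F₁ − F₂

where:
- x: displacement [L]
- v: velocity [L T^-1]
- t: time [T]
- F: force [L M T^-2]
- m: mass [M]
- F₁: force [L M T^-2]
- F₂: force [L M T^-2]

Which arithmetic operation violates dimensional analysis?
(B) F + mv

(A) x + v·t: x [L] and v·t [L] — same dimensions ✓
(B) F + mv: F [L M T^-2] and mv [L M T^-1] — different dimensions cannot be added/subtracted ✗
(C) F₁ − F₂: F₁ [L M T^-2] and F₂ [L M T^-2] — same dimensions ✓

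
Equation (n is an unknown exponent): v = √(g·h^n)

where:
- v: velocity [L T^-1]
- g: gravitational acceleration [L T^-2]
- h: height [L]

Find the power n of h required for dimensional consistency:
n = 1

v has dimensions [L T^-1]; h has dimensions [L].
With n = 1: √(g·h^1) has dimensions [L T^-1], matching the LHS ✓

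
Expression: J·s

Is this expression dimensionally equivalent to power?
No

The expression J·s has dimensions [L^2 M T^-1], but power has dimensions [L^2 M T^-3].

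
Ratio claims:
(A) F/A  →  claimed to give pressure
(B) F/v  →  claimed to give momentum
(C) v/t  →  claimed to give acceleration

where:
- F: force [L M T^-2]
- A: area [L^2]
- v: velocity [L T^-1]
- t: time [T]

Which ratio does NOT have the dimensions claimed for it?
(B) F/v does not give momentum

(A) F/A: [L^-1 M T^-2] = pressure [L^-1 M T^-2] ✓
(B) F/v: [M T^-1] ≠ momentum [L M T^-1] ✗
(C) v/t: [L T^-2] = acceleration [L T^-2] ✓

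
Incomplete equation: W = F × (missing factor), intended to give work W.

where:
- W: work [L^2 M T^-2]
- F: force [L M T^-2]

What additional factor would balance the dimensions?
d (distance), dimensions [L]

W has dimensions [L^2 M T^-2] and F has dimensions [L M T^-2].
The missing factor must have dimensions [L^2 M T^-2] / [L M T^-2] = [L], i.e. distance (d).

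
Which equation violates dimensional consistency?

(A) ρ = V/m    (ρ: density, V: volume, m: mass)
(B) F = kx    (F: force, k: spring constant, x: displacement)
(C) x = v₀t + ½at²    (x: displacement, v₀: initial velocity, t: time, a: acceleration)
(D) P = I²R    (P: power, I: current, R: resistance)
(A) ρ = V/m

The equation (A) ρ = V/m is dimensionally incorrect.

LHS (ρ): [L^-3 M]
RHS (V/m): [L^3 M^-1] ✗

The dimensions do not match. The other three equations balance.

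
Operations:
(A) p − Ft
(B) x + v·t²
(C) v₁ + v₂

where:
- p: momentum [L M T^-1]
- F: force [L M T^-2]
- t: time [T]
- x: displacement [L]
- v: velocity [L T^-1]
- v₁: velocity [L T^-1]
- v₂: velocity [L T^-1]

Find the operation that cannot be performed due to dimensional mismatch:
(B) x + v·t²

(A) p − Ft: p [L M T^-1] and Ft [L M T^-1] — same dimensions ✓
(B) x + v·t²: x [L] and v·t² [L T] — different dimensions cannot be added/subtracted ✗
(C) v₁ + v₂: v₁ [L T^-1] and v₂ [L T^-1] — same dimensions ✓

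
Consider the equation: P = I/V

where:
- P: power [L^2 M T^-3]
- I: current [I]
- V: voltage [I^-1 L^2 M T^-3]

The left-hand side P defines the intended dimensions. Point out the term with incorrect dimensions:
The right-hand side term I/V

P has dimensions [L^2 M T^-3], but I/V has dimensions [I^2 L^-2 M^-1 T^3], so the term I/V is dimensionally wrong for P.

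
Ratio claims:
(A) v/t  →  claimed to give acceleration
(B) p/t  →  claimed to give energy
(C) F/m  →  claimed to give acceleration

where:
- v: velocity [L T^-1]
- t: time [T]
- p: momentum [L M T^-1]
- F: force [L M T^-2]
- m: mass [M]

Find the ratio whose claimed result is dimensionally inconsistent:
(B) p/t does not give energy

(A) v/t: [L T^-2] = acceleration [L T^-2] ✓
(B) p/t: [L M T^-2] ≠ energy [L^2 M T^-2] ✗
(C) F/m: [L T^-2] = acceleration [L T^-2] ✓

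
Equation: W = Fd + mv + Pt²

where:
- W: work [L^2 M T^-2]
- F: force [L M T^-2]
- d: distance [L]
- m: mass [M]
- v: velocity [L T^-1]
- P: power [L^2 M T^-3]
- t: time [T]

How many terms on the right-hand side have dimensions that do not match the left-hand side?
2

LHS W: [L^2 M T^-2]
- Fd: [L^2 M T^-2] ✓
- mv: [L M T^-1] ✗
- Pt²: [L^2 M T^-1] ✗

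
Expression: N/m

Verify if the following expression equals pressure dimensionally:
No

The expression N/m has dimensions [M T^-2], but pressure has dimensions [L^-1 M T^-2].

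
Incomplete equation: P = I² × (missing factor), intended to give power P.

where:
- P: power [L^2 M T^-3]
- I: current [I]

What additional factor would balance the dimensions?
R (resistance), dimensions [I^-2 L^2 M T^-3]

P has dimensions [L^2 M T^-3] and I² has dimensions [I^2].
The missing factor must have dimensions [L^2 M T^-3] / [I^2] = [I^-2 L^2 M T^-3], i.e. resistance (R).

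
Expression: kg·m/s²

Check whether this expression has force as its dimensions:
Yes

The expression kg·m/s² has dimensions [L M T^-2], which is exactly force [L M T^-2].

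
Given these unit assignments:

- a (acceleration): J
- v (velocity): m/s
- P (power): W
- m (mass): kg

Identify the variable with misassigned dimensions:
a

The variable a (acceleration) should have units m/s², not J.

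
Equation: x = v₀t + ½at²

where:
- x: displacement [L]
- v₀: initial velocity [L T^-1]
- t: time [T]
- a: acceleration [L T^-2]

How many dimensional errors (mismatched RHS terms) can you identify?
0

LHS x: [L]
- v₀t: [L] ✓
- ½at²: [L] ✓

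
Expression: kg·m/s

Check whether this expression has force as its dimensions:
No

The expression kg·m/s has dimensions [L M T^-1], but force has dimensions [L M T^-2].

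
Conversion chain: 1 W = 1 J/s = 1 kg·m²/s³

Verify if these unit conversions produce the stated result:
The chain is correct (no errors).

Correct: Watt is Joule per second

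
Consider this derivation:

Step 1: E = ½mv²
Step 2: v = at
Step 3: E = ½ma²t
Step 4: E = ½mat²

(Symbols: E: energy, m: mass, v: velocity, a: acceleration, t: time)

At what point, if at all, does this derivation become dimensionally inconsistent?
Step 3

Step 1: E = ½mv² → LHS [L^2 M T^-2], RHS [L^2 M T^-2] ✓
Step 2: v = at → LHS [L T^-1], RHS [L T^-1] ✓
Step 3: E = ½ma²t → LHS [L^2 M T^-2], RHS [L^2 M T^-3] ✗

The first dimensional inconsistency appears in step 3: E = ½ma²t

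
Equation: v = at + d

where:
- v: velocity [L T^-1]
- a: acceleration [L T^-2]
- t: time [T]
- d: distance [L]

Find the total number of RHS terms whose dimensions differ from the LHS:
1

LHS v: [L T^-1]
- at: [L T^-1] ✓
- d: [L] ✗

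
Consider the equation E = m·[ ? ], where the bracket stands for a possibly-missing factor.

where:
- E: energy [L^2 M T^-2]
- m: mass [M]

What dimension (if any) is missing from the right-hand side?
[L^2 T^-2] — velocity squared (e.g. v²)

E has dimensions [L^2 M T^-2]; m has dimensions [M].
The bracketed factor must supply [L^2 M T^-2] / [M] = [L^2 T^-2].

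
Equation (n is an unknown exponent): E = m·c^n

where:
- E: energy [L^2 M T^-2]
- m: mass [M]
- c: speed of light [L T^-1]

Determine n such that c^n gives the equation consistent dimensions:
n = 2

E has dimensions [L^2 M T^-2]; c has dimensions [L T^-1].
The rest of the RHS has dimensions [M], so c^n must supply [L^2 T^-2].
With n = 2: m·c^2 has dimensions [L^2 M T^-2], matching the LHS ✓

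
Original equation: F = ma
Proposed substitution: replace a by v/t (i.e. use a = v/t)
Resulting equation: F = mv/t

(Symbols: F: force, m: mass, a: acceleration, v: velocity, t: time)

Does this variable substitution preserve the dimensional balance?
Yes

[a] = [L T^-2] and [v/t] = [L T^-2]. These match, so the substitution replaces a quantity by one of the same dimensions and the result F = mv/t has LHS [L M T^-2] vs RHS [L M T^-2] — still consistent.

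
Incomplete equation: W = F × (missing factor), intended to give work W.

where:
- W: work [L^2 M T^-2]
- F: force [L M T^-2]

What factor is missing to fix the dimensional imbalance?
d (distance), dimensions [L]

W has dimensions [L^2 M T^-2] and F has dimensions [L M T^-2].
The missing factor must have dimensions [L^2 M T^-2] / [L M T^-2] = [L], i.e. distance (d).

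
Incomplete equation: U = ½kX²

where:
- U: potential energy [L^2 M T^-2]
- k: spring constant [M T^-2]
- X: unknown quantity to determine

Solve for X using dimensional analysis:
X = x (displacement), dimensions [L]

U has dimensions [L^2 M T^-2]; the rest of the RHS (½k) has dimensions [M T^-2].
So X² must have dimensions [L^2], i.e. X has dimensions [L] — X = x (displacement).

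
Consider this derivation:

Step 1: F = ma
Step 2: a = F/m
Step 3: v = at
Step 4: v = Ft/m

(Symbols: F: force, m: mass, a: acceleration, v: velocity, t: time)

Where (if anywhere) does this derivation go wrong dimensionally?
No step introduces an error — all steps are dimensionally consistent.

Step 1: F = ma → LHS [L M T^-2], RHS [L M T^-2] ✓
Step 2: a = F/m → LHS [L T^-2], RHS [L T^-2] ✓
Step 3: v = at → LHS [L T^-1], RHS [L T^-1] ✓
Step 4: v = Ft/m → LHS [L T^-1], RHS [L T^-1] ✓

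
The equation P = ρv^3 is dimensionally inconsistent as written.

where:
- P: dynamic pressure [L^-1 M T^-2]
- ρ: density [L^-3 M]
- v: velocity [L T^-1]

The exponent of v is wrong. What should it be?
The exponent of v should be 2: P = ρv^2

The LHS P has dimensions [L^-1 M T^-2]; v has dimensions [L T^-1].
As written, the RHS ρv^3 (exponent 3 on v) has dimensions [M T^-3], which does not match.
With exponent 2, the RHS ρv^2 has dimensions [L^-1 M T^-2], matching the LHS.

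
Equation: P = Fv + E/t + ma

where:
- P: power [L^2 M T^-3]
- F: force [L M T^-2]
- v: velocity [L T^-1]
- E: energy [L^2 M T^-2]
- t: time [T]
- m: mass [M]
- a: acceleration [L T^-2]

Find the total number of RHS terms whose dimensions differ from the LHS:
1

LHS P: [L^2 M T^-3]
- Fv: [L^2 M T^-3] ✓
- E/t: [L^2 M T^-3] ✓
- ma: [L M T^-2] ✗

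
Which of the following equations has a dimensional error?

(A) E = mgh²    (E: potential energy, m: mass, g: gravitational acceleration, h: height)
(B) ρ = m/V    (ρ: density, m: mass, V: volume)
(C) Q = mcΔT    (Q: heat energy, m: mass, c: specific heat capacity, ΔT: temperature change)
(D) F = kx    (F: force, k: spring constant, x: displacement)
(A) E = mgh²

The equation (A) E = mgh² is dimensionally incorrect.

LHS (E): [L^2 M T^-2]
RHS (mgh²): [L^3 M T^-2] ✗

The dimensions do not match. The other three equations balance.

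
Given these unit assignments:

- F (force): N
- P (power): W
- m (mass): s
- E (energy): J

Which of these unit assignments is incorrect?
m

The variable m (mass) should have units kg, not s.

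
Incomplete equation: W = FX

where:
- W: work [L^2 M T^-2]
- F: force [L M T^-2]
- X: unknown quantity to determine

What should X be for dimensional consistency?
X = d (distance), dimensions [L]

W has dimensions [L^2 M T^-2]; the rest of the RHS (F) has dimensions [L M T^-2].
So X must have dimensions [L] — X = d (distance).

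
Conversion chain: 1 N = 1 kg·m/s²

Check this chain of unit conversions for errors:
The chain is correct (no errors).

Correct: Newton is defined as kg·m/s²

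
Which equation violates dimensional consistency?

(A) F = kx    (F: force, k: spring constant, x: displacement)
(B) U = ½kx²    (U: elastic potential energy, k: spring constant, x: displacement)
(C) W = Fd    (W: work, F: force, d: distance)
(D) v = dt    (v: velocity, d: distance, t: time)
(D) v = dt

The equation (D) v = dt is dimensionally incorrect.

LHS (v): [L T^-1]
RHS (dt): [L T] ✗

The dimensions do not match. The other three equations balance.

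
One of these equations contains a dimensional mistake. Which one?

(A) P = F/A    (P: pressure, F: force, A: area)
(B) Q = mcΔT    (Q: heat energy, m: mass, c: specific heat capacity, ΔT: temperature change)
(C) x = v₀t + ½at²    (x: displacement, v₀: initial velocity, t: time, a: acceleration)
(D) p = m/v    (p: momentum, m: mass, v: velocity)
(D) p = m/v

The equation (D) p = m/v is dimensionally incorrect.

LHS (p): [L M T^-1]
RHS (m/v): [L^-1 M T] ✗

The dimensions do not match. The other three equations balance.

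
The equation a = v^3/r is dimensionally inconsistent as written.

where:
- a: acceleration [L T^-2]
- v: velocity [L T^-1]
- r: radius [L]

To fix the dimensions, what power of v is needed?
The exponent of v should be 2: a = v^2/r

The LHS a has dimensions [L T^-2]; v has dimensions [L T^-1].
As written, the RHS v^3/r (exponent 3 on v) has dimensions [L^2 T^-3], which does not match.
With exponent 2, the RHS v^2/r has dimensions [L T^-2], matching the LHS.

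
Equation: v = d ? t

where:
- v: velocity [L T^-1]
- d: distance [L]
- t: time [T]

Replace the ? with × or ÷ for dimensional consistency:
division (÷): v = d ÷ t

v [L T^-1]; d [L]; t [T].
d × t → [L T] ✗
d ÷ t → [L T^-1] ✓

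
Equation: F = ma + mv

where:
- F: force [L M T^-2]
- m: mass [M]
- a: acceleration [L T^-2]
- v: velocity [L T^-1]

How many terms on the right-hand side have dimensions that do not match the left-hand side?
1

LHS F: [L M T^-2]
- ma: [L M T^-2] ✓
- mv: [L M T^-1] ✗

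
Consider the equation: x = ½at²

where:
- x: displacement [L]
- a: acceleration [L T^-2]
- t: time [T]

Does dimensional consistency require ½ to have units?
No

x has dimensions [L] and at² already has dimensions [L], so the equation balances without ½ contributing any dimensions. ½ is a pure (dimensionless) number; changing or removing it would not affect dimensional consistency.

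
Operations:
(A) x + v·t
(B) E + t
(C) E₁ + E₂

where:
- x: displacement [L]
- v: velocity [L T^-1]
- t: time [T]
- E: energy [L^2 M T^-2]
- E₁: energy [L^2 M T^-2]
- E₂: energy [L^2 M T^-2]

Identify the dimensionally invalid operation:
(B) E + t

(A) x + v·t: x [L] and v·t [L] — same dimensions ✓
(B) E + t: E [L^2 M T^-2] and t [T] — different dimensions cannot be added/subtracted ✗
(C) E₁ + E₂: E₁ [L^2 M T^-2] and E₂ [L^2 M T^-2] — same dimensions ✓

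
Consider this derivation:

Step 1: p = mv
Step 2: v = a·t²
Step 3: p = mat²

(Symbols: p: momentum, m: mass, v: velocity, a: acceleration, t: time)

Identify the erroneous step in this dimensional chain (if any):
Step 2

Step 1: p = mv → LHS [L M T^-1], RHS [L M T^-1] ✓
Step 2: v = a·t² → LHS [L T^-1], RHS [L] ✗

The first dimensional inconsistency appears in step 2: v = a·t²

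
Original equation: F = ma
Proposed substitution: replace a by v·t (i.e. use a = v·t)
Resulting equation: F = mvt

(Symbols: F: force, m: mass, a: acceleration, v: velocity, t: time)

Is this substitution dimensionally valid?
No

[a] = [L T^-2] and [v·t] = [L]. These differ, so the substitution replaces a quantity by one of different dimensions and the result F = mvt has LHS [L M T^-2] vs RHS [L M] — inconsistent.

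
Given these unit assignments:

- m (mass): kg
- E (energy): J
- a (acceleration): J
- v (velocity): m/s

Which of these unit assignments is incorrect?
a

The variable a (acceleration) should have units m/s², not J.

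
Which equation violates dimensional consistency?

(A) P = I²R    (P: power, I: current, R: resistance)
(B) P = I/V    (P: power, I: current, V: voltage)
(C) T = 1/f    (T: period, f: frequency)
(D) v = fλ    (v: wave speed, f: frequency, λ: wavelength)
(B) P = I/V

The equation (B) P = I/V is dimensionally incorrect.

LHS (P): [L^2 M T^-3]
RHS (I/V): [I^2 L^-2 M^-1 T^3] ✗

The dimensions do not match. The other three equations balance.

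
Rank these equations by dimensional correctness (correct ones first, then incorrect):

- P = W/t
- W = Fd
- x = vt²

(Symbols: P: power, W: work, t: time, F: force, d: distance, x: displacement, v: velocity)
Dimensionally correct: P = W/t, W = Fd
Dimensionally incorrect: x = vt²
Ordered (correct first, then incorrect): P = W/t, W = Fd, x = vt²

- P = W/t: LHS [L^2 M T^-3], RHS [L^2 M T^-3] → correct ✓
- W = Fd: LHS [L^2 M T^-2], RHS [L^2 M T^-2] → correct ✓
- x = vt²: LHS [L], RHS [L T] → incorrect ✗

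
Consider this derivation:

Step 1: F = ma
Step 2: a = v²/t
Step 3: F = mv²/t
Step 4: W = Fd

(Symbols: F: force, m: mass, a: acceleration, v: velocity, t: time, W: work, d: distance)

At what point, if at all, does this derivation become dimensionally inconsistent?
Step 2

Step 1: F = ma → LHS [L M T^-2], RHS [L M T^-2] ✓
Step 2: a = v²/t → LHS [L T^-2], RHS [L^2 T^-3] ✗

The first dimensional inconsistency appears in step 2: a = v²/t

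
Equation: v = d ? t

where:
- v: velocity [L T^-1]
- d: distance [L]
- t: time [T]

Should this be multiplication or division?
division (÷): v = d ÷ t

v [L T^-1]; d [L]; t [T].
d × t → [L T] ✗
d ÷ t → [L T^-1] ✓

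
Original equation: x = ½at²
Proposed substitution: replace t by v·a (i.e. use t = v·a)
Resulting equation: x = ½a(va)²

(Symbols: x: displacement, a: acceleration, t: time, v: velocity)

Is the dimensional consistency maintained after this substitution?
No

[t] = [T] and [v·a] = [L^2 T^-3]. These differ, so the substitution replaces a quantity by one of different dimensions and the result x = ½a(va)² has LHS [L] vs RHS [L^5 T^-8] — inconsistent.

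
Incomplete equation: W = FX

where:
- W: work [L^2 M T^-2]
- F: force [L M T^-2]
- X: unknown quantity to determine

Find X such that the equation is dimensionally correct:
X = d (distance), dimensions [L]

W has dimensions [L^2 M T^-2]; the rest of the RHS (F) has dimensions [L M T^-2].
So X must have dimensions [L] — X = d (distance).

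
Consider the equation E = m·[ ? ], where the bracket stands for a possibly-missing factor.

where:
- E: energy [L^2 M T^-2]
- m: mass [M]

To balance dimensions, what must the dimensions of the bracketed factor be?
[L^2 T^-2] — velocity squared (e.g. v²)

E has dimensions [L^2 M T^-2]; m has dimensions [M].
The bracketed factor must supply [L^2 M T^-2] / [M] = [L^2 T^-2].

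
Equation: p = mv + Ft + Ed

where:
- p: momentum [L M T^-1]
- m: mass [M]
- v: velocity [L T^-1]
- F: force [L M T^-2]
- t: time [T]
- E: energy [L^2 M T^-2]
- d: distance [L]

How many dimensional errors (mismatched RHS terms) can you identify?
1

LHS p: [L M T^-1]
- mv: [L M T^-1] ✓
- Ft: [L M T^-1] ✓
- Ed: [L^3 M T^-2] ✗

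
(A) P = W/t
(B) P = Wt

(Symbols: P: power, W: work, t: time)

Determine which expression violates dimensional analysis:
(B)

(A) P = W/t: LHS [L^2 M T^-3], RHS [L^2 M T^-3] ✓
(B) P = Wt: LHS [L^2 M T^-3], RHS [L^2 M T^-1] ✗

Expression (B) P = Wt is dimensionally incorrect.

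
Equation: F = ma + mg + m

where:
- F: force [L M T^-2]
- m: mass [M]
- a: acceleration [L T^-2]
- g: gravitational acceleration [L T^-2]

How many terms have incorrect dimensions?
1

LHS F: [L M T^-2]
- ma: [L M T^-2] ✓
- mg: [L M T^-2] ✓
- m: [M] ✗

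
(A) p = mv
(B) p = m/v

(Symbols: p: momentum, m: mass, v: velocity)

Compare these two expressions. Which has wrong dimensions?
(B)

(A) p = mv: LHS [L M T^-1], RHS [L M T^-1] ✓
(B) p = m/v: LHS [L M T^-1], RHS [L^-1 M T] ✗

Expression (B) p = m/v is dimensionally incorrect.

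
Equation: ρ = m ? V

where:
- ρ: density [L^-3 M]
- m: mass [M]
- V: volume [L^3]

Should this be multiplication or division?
division (÷): ρ = m ÷ V

ρ [L^-3 M]; m [M]; V [L^3].
m × V → [L^3 M] ✗
m ÷ V → [L^-3 M] ✓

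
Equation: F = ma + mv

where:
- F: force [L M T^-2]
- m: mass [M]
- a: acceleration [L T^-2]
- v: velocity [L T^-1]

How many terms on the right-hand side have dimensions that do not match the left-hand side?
1

LHS F: [L M T^-2]
- ma: [L M T^-2] ✓
- mv: [L M T^-1] ✗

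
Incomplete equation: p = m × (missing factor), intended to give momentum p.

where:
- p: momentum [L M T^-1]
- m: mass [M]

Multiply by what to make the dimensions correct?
v (velocity), dimensions [L T^-1]

p has dimensions [L M T^-1] and m has dimensions [M].
The missing factor must have dimensions [L M T^-1] / [M] = [L T^-1], i.e. velocity (v).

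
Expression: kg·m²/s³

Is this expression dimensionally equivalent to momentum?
No

The expression kg·m²/s³ has dimensions [L^2 M T^-3], but momentum has dimensions [L M T^-1].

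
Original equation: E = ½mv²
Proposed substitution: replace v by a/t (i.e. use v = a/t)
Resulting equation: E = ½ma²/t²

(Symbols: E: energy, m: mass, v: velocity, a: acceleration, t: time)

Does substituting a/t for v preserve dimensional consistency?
No

[v] = [L T^-1] and [a/t] = [L T^-3]. These differ, so the substitution replaces a quantity by one of different dimensions and the result E = ½ma²/t² has LHS [L^2 M T^-2] vs RHS [L^2 M T^-6] — inconsistent.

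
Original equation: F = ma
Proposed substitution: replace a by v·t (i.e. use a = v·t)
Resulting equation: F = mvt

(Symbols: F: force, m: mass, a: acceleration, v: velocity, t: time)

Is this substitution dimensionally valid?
No

[a] = [L T^-2] and [v·t] = [L]. These differ, so the substitution replaces a quantity by one of different dimensions and the result F = mvt has LHS [L M T^-2] vs RHS [L M] — inconsistent.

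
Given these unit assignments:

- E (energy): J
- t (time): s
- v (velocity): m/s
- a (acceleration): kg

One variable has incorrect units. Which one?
a

The variable a (acceleration) should have units m/s², not kg.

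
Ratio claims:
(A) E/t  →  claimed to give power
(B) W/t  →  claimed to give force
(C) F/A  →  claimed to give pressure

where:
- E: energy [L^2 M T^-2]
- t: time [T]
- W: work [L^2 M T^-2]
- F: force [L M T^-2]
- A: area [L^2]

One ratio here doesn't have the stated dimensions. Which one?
(B) W/t does not give force

(A) E/t: [L^2 M T^-3] = power [L^2 M T^-3] ✓
(B) W/t: [L^2 M T^-3] ≠ force [L M T^-2] ✗
(C) F/A: [L^-1 M T^-2] = pressure [L^-1 M T^-2] ✓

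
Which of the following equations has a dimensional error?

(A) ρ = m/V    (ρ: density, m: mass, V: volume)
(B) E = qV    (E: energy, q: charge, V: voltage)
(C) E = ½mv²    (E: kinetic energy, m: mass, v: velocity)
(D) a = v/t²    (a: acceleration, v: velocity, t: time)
(D) a = v/t²

The equation (D) a = v/t² is dimensionally incorrect.

LHS (a): [L T^-2]
RHS (v/t²): [L T^-3] ✗

The dimensions do not match. The other three equations balance.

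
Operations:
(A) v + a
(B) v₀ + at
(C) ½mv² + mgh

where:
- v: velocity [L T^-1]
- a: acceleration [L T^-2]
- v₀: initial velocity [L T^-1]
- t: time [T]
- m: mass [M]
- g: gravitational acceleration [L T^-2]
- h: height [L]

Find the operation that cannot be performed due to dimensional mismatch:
(A) v + a

(A) v + a: v [L T^-1] and a [L T^-2] — different dimensions cannot be added/subtracted ✗
(B) v₀ + at: v₀ [L T^-1] and at [L T^-1] — same dimensions ✓
(C) ½mv² + mgh: ½mv² [L^2 M T^-2] and mgh [L^2 M T^-2] — same dimensions ✓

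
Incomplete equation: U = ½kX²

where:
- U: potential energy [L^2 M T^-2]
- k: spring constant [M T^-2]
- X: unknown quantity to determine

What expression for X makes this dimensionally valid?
X = x (displacement), dimensions [L]

U has dimensions [L^2 M T^-2]; the rest of the RHS (½k) has dimensions [M T^-2].
So X² must have dimensions [L^2], i.e. X has dimensions [L] — X = x (displacement).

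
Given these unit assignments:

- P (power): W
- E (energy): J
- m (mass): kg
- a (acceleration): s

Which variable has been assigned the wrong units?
a

The variable a (acceleration) should have units m/s², not s.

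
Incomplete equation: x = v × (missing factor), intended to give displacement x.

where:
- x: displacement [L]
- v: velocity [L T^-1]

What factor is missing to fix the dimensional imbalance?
t (time), dimensions [T]

x has dimensions [L] and v has dimensions [L T^-1].
The missing factor must have dimensions [L] / [L T^-1] = [T], i.e. time (t).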